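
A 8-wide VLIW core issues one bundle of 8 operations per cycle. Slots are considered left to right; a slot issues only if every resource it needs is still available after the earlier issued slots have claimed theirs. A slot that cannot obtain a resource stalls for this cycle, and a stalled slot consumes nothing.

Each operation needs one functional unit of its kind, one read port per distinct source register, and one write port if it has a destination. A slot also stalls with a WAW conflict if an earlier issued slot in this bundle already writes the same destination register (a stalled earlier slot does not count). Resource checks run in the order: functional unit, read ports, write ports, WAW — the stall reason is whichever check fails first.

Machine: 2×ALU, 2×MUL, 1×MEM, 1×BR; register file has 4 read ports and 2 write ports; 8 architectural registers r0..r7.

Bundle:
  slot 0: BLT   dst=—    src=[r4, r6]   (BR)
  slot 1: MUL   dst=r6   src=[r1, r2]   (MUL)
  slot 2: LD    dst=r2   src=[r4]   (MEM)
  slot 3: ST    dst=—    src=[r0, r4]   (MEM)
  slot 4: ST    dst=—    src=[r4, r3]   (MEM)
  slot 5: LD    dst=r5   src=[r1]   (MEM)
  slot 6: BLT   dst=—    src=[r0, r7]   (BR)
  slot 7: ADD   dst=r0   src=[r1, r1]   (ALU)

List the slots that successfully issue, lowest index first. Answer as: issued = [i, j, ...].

[0] BR needs rd=2 wr=0: ok; after: ALU=2 MUL=2 MEM=1 BR=0, R=2, W=2
[1] MUL needs rd=2 wr=1: ok; after: ALU=2 MUL=1 MEM=1 BR=0, R=0, W=1
[2] MEM needs rd=1 wr=1: RD_PORT; after: ALU=2 MUL=1 MEM=1 BR=0, R=0, W=1
[3] MEM needs rd=2 wr=0: RD_PORT; after: ALU=2 MUL=1 MEM=1 BR=0, R=0, W=1
[4] MEM needs rd=2 wr=0: RD_PORT; after: ALU=2 MUL=1 MEM=1 BR=0, R=0, W=1
[5] MEM needs rd=1 wr=1: RD_PORT; after: ALU=2 MUL=1 MEM=1 BR=0, R=0, W=1
[6] BR needs rd=2 wr=0: FU; after: ALU=2 MUL=1 MEM=1 BR=0, R=0, W=1
[7] ALU needs rd=1 wr=1: RD_PORT; after: ALU=2 MUL=1 MEM=1 BR=0, R=0, W=1

issued = [0, 1]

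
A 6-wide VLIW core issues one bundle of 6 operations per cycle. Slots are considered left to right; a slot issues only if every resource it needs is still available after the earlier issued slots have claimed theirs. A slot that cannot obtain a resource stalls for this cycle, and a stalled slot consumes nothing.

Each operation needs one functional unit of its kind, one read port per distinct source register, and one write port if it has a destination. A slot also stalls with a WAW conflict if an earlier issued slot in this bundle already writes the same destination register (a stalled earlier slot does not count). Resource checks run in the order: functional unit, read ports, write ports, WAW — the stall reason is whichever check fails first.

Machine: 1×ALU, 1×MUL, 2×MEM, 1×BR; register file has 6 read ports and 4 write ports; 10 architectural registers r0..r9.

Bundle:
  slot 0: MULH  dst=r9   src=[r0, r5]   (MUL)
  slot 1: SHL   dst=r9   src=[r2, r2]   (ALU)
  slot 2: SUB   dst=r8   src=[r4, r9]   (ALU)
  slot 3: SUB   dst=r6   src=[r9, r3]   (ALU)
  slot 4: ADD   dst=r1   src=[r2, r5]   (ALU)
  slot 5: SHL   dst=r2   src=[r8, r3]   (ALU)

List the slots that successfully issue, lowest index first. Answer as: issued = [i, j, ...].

issued = [0, 2]

(0) want 1×MUL +2rd +1wr — yes → AL1|MU0|ME2|BR1|rd4|wr3
(1) want 1×ALU +1rd +1wr — WAW → AL1|MU0|ME2|BR1|rd4|wr3
(2) want 1×ALU +2rd +1wr — yes → AL0|MU0|ME2|BR1|rd2|wr2
(3) want 1×ALU +2rd +1wr — FU → AL0|MU0|ME2|BR1|rd2|wr2
(4) want 1×ALU +2rd +1wr — FU → AL0|MU0|ME2|BR1|rd2|wr2
(5) want 1×ALU +2rd +1wr — FU → AL0|MU0|ME2|BR1|rd2|wr2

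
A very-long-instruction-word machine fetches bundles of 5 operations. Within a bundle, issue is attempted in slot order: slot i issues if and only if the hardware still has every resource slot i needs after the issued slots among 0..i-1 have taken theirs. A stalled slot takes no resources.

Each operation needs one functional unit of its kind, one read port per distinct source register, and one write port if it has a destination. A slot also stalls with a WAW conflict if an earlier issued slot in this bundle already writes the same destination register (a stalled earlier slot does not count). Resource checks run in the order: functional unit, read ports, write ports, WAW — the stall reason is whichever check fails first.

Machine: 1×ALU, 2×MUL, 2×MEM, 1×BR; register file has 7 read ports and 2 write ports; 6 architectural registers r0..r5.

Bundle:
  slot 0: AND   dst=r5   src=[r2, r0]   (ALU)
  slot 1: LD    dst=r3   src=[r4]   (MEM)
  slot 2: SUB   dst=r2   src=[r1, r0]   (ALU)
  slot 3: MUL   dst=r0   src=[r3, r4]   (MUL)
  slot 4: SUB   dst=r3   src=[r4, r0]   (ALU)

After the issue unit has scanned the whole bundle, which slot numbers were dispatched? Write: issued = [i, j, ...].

issued = [0, 1]

  0. ALU→r5 ⇒ go  {0A/2Mu/2Ld/1B | 5r 1w}
  1. MEM→r3 ⇒ go  {0A/2Mu/1Ld/1B | 4r 0w}
  2. ALU→r2 ⇒ no(FU)  {0A/2Mu/1Ld/1B | 4r 0w}
  3. MUL→r0 ⇒ no(WR_PORT)  {0A/2Mu/1Ld/1B | 4r 0w}
  4. ALU→r3 ⇒ no(FU)  {0A/2Mu/1Ld/1B | 4r 0w}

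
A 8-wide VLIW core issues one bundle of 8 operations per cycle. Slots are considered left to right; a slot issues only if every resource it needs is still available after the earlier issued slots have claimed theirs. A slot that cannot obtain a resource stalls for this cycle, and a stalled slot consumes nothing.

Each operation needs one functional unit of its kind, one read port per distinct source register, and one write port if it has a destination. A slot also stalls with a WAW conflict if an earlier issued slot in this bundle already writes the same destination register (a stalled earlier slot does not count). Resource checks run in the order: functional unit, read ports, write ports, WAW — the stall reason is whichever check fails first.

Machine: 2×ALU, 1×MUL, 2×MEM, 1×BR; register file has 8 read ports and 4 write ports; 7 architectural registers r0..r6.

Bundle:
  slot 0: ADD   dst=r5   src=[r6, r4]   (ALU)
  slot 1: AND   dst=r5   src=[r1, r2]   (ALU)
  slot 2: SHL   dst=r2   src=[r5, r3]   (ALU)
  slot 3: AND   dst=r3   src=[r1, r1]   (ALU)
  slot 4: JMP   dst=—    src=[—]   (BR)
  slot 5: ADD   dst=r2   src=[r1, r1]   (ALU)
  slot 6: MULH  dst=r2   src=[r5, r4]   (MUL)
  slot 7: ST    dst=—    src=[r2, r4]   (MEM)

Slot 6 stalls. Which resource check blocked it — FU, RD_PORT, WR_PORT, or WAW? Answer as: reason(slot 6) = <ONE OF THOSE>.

reason(slot 6) = WAW

  0. ALU→r5 ⇒ go  {1A/1Mu/2Ld/1B | 6r 3w}
  1. ALU→r5 ⇒ no(WAW)  {1A/1Mu/2Ld/1B | 6r 3w}
  2. ALU→r2 ⇒ go  {0A/1Mu/2Ld/1B | 4r 2w}
  3. ALU→r3 ⇒ no(FU)  {0A/1Mu/2Ld/1B | 4r 2w}
  4. BR ⇒ go  {0A/1Mu/2Ld/0B | 4r 2w}
  5. ALU→r2 ⇒ no(FU)  {0A/1Mu/2Ld/0B | 4r 2w}
  6. MUL→r2 ⇒ no(WAW)  {0A/1Mu/2Ld/0B | 4r 2w}
  7. MEM ⇒ go  {0A/1Mu/1Ld/0B | 2r 2w}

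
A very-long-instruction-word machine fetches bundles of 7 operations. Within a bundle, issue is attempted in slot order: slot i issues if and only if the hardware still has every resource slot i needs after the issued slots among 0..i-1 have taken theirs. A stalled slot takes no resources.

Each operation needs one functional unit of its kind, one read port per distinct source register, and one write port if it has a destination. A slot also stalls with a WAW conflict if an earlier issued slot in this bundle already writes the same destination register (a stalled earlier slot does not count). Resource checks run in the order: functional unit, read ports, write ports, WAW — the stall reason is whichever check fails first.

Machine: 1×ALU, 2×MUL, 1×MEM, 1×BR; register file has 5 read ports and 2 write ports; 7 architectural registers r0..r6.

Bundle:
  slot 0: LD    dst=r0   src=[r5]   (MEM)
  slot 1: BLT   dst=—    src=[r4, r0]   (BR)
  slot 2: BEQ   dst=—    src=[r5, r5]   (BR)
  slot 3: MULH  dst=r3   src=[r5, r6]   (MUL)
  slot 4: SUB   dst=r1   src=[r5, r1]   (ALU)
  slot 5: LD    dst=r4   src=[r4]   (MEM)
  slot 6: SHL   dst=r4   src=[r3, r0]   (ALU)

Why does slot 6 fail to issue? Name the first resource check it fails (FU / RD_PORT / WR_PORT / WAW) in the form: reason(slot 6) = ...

reason(slot 6) = RD_PORT

#0 MEM src=r5 dispatched  <A:1 Mu:2 Ld:0 B:1 rd:4 wr:1>
#1 BR src=r4,r0 dispatched  <A:1 Mu:2 Ld:0 B:0 rd:2 wr:1>
#2 BR src=r5,r5 held:FU  <A:1 Mu:2 Ld:0 B:0 rd:2 wr:1>
#3 MUL src=r5,r6 dispatched  <A:1 Mu:1 Ld:0 B:0 rd:0 wr:0>
#4 ALU src=r5,r1 held:RD_PORT  <A:1 Mu:1 Ld:0 B:0 rd:0 wr:0>
#5 MEM src=r4 held:FU  <A:1 Mu:1 Ld:0 B:0 rd:0 wr:0>
#6 ALU src=r3,r0 held:RD_PORT  <A:1 Mu:1 Ld:0 B:0 rd:0 wr:0>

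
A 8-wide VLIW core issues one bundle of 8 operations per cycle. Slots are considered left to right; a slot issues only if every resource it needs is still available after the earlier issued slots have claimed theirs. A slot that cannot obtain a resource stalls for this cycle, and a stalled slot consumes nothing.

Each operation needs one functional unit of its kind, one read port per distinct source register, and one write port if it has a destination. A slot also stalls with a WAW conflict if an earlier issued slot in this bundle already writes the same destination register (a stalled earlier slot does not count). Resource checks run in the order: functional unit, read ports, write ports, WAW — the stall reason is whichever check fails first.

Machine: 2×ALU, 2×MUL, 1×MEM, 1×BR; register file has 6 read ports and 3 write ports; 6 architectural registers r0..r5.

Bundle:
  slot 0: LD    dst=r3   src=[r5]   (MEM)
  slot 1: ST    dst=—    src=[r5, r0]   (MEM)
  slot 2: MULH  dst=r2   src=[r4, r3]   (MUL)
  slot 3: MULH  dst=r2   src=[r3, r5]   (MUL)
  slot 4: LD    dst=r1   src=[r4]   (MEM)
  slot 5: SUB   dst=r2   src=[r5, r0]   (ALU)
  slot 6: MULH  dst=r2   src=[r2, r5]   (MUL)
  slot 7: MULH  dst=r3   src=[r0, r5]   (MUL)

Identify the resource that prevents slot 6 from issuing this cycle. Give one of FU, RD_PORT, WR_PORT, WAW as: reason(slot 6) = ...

#0 MEM src=r5 dispatched  <A:2 Mu:2 Ld:0 B:1 rd:5 wr:2>
#1 MEM src=r5,r0 held:FU  <A:2 Mu:2 Ld:0 B:1 rd:5 wr:2>
#2 MUL src=r4,r3 dispatched  <A:2 Mu:1 Ld:0 B:1 rd:3 wr:1>
#3 MUL src=r3,r5 held:WAW  <A:2 Mu:1 Ld:0 B:1 rd:3 wr:1>
#4 MEM src=r4 held:FU  <A:2 Mu:1 Ld:0 B:1 rd:3 wr:1>
#5 ALU src=r5,r0 held:WAW  <A:2 Mu:1 Ld:0 B:1 rd:3 wr:1>
#6 MUL src=r2,r5 held:WAW  <A:2 Mu:1 Ld:0 B:1 rd:3 wr:1>
#7 MUL src=r0,r5 held:WAW  <A:2 Mu:1 Ld:0 B:1 rd:3 wr:1>

reason(slot 6) = WAW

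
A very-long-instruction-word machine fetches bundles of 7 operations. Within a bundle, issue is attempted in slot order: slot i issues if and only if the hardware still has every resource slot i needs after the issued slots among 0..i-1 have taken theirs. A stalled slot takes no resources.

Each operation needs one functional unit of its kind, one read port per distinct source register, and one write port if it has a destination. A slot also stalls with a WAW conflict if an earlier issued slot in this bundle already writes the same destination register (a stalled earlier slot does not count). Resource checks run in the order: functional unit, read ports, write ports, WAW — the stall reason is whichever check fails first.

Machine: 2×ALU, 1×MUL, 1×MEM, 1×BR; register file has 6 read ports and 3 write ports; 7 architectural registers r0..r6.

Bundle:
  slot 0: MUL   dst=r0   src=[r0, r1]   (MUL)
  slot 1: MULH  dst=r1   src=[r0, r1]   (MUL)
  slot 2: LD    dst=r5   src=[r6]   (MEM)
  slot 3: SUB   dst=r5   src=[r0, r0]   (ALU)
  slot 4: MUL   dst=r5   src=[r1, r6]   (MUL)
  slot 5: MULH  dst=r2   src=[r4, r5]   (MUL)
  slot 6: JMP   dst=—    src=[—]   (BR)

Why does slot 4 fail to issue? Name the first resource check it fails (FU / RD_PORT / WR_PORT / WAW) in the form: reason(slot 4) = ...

reason(slot 4) = FU

[0] MUL needs rd=2 wr=1: ok; after: ALU=2 MUL=0 MEM=1 BR=1, R=4, W=2
[1] MUL needs rd=2 wr=1: FU; after: ALU=2 MUL=0 MEM=1 BR=1, R=4, W=2
[2] MEM needs rd=1 wr=1: ok; after: ALU=2 MUL=0 MEM=0 BR=1, R=3, W=1
[3] ALU needs rd=1 wr=1: WAW; after: ALU=2 MUL=0 MEM=0 BR=1, R=3, W=1
[4] MUL needs rd=2 wr=1: FU; after: ALU=2 MUL=0 MEM=0 BR=1, R=3, W=1
[5] MUL needs rd=2 wr=1: FU; after: ALU=2 MUL=0 MEM=0 BR=1, R=3, W=1
[6] BR needs rd=0 wr=0: ok; after: ALU=2 MUL=0 MEM=0 BR=0, R=3, W=1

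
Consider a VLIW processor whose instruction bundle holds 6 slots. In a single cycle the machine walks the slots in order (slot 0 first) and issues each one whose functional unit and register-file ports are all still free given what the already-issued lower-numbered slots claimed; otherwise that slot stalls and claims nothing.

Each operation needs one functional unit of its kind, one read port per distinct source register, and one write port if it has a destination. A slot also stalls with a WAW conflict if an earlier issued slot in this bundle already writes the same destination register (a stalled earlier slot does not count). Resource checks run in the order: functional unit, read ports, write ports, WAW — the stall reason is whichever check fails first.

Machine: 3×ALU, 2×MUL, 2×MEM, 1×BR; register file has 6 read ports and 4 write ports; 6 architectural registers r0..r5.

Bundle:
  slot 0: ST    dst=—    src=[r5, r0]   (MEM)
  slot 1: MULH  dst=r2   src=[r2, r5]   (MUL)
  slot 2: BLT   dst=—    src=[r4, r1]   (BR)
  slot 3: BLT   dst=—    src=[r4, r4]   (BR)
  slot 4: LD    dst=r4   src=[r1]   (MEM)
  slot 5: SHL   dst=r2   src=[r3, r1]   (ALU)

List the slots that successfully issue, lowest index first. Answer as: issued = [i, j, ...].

#0 MEM src=r5,r0 dispatched  <A:3 Mu:2 Ld:1 B:1 rd:4 wr:4>
#1 MUL src=r2,r5 dispatched  <A:3 Mu:1 Ld:1 B:1 rd:2 wr:3>
#2 BR src=r4,r1 dispatched  <A:3 Mu:1 Ld:1 B:0 rd:0 wr:3>
#3 BR src=r4,r4 held:FU  <A:3 Mu:1 Ld:1 B:0 rd:0 wr:3>
#4 MEM src=r1 held:RD_PORT  <A:3 Mu:1 Ld:1 B:0 rd:0 wr:3>
#5 ALU src=r3,r1 held:RD_PORT  <A:3 Mu:1 Ld:1 B:0 rd:0 wr:3>

issued = [0, 1, 2]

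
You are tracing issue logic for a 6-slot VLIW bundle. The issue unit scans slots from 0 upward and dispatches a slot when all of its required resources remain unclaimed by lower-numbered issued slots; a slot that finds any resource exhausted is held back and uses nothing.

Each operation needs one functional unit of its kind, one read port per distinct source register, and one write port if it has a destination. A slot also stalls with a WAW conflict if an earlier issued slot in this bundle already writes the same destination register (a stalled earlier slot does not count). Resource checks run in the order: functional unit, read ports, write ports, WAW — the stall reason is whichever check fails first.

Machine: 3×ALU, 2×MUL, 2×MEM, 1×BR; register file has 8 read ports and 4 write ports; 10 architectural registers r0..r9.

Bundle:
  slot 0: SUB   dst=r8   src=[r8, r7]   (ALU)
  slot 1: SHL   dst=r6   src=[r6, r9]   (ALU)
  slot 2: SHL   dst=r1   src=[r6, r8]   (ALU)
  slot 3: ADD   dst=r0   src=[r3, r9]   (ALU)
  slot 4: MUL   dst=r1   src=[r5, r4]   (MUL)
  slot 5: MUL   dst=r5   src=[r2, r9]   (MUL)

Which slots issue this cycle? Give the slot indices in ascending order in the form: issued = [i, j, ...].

issued = [0, 1, 2, 5]

  0. ALU→r8 ⇒ go  {2A/2Mu/2Ld/1B | 6r 3w}
  1. ALU→r6 ⇒ go  {1A/2Mu/2Ld/1B | 4r 2w}
  2. ALU→r1 ⇒ go  {0A/2Mu/2Ld/1B | 2r 1w}
  3. ALU→r0 ⇒ no(FU)  {0A/2Mu/2Ld/1B | 2r 1w}
  4. MUL→r1 ⇒ no(WAW)  {0A/2Mu/2Ld/1B | 2r 1w}
  5. MUL→r5 ⇒ go  {0A/1Mu/2Ld/1B | 0r 0w}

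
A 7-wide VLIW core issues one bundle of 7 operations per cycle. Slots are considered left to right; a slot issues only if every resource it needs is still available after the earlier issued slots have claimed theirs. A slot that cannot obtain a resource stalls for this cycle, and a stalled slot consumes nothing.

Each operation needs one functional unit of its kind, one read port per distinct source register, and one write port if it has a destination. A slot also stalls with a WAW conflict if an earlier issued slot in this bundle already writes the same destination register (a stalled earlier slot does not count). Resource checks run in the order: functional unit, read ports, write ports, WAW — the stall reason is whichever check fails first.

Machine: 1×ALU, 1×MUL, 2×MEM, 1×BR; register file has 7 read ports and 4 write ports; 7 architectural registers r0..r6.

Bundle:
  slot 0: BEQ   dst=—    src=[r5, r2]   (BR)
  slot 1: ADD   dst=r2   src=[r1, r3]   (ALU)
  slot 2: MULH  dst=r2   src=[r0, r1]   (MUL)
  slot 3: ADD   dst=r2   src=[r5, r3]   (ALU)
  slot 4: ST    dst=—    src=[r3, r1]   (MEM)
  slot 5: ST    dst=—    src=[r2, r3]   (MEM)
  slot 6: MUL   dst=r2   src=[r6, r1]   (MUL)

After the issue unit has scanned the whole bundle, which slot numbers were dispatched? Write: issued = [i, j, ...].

(0) want 1×BR +2rd +0wr — yes → AL1|MU1|ME2|BR0|rd5|wr4
(1) want 1×ALU +2rd +1wr — yes → AL0|MU1|ME2|BR0|rd3|wr3
(2) want 1×MUL +2rd +1wr — WAW → AL0|MU1|ME2|BR0|rd3|wr3
(3) want 1×ALU +2rd +1wr — FU → AL0|MU1|ME2|BR0|rd3|wr3
(4) want 1×MEM +2rd +0wr — yes → AL0|MU1|ME1|BR0|rd1|wr3
(5) want 1×MEM +2rd +0wr — RD_PORT → AL0|MU1|ME1|BR0|rd1|wr3
(6) want 1×MUL +2rd +1wr — RD_PORT → AL0|MU1|ME1|BR0|rd1|wr3

issued = [0, 1, 4]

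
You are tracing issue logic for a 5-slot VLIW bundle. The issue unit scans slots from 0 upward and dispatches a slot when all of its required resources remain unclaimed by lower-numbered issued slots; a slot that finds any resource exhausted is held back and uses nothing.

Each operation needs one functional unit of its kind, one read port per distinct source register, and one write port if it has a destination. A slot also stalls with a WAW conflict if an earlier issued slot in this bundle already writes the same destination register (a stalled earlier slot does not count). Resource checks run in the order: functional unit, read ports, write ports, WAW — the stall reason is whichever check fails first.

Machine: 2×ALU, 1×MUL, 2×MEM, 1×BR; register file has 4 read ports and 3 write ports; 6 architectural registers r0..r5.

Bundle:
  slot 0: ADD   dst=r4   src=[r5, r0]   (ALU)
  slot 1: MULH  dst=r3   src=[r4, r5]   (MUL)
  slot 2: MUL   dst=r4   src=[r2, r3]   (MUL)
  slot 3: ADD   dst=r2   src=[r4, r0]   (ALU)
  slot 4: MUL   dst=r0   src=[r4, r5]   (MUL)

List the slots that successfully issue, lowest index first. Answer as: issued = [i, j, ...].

issued = [0, 1]

(0) want 1×ALU +2rd +1wr — yes → AL1|MU1|ME2|BR1|rd2|wr2
(1) want 1×MUL +2rd +1wr — yes → AL1|MU0|ME2|BR1|rd0|wr1
(2) want 1×MUL +2rd +1wr — FU → AL1|MU0|ME2|BR1|rd0|wr1
(3) want 1×ALU +2rd +1wr — RD_PORT → AL1|MU0|ME2|BR1|rd0|wr1
(4) want 1×MUL +2rd +1wr — FU → AL1|MU0|ME2|BR1|rd0|wr1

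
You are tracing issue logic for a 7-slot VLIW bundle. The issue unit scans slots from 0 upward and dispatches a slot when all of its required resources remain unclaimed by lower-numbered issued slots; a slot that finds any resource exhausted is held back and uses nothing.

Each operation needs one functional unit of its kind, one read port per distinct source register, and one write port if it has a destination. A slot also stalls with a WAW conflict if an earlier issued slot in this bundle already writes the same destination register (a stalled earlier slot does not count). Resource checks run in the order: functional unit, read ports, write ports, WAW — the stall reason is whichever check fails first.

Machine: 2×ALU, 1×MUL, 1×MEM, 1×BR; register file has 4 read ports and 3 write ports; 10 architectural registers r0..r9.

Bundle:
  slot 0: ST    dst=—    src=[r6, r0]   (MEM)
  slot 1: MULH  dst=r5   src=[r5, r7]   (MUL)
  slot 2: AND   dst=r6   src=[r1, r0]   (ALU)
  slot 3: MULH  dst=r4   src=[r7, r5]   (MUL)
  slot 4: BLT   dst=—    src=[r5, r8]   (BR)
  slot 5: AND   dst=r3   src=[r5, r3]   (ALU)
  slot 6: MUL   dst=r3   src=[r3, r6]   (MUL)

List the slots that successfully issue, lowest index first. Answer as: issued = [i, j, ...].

issued = [0, 1]

#0 MEM src=r6,r0 dispatched  <A:2 Mu:1 Ld:0 B:1 rd:2 wr:3>
#1 MUL src=r5,r7 dispatched  <A:2 Mu:0 Ld:0 B:1 rd:0 wr:2>
#2 ALU src=r1,r0 held:RD_PORT  <A:2 Mu:0 Ld:0 B:1 rd:0 wr:2>
#3 MUL src=r7,r5 held:FU  <A:2 Mu:0 Ld:0 B:1 rd:0 wr:2>
#4 BR src=r5,r8 held:RD_PORT  <A:2 Mu:0 Ld:0 B:1 rd:0 wr:2>
#5 ALU src=r5,r3 held:RD_PORT  <A:2 Mu:0 Ld:0 B:1 rd:0 wr:2>
#6 MUL src=r3,r6 held:FU  <A:2 Mu:0 Ld:0 B:1 rd:0 wr:2>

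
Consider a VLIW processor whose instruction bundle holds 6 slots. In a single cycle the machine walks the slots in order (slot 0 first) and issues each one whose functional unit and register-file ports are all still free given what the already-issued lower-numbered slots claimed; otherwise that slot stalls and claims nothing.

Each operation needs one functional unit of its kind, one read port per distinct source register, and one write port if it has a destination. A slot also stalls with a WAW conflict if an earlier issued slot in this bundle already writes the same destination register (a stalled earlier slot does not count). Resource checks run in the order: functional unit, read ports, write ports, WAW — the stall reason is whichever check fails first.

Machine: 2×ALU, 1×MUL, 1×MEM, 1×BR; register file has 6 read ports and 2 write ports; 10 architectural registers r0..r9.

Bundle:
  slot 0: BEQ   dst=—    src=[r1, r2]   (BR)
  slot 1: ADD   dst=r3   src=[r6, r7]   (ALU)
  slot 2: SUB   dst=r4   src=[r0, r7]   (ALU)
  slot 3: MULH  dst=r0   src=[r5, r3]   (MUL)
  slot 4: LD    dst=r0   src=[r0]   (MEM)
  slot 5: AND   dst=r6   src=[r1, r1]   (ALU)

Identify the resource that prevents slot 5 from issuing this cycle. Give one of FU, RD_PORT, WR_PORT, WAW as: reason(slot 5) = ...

#0 BR src=r1,r2 dispatched  <A:2 Mu:1 Ld:1 B:0 rd:4 wr:2>
#1 ALU src=r6,r7 dispatched  <A:1 Mu:1 Ld:1 B:0 rd:2 wr:1>
#2 ALU src=r0,r7 dispatched  <A:0 Mu:1 Ld:1 B:0 rd:0 wr:0>
#3 MUL src=r5,r3 held:RD_PORT  <A:0 Mu:1 Ld:1 B:0 rd:0 wr:0>
#4 MEM src=r0 held:RD_PORT  <A:0 Mu:1 Ld:1 B:0 rd:0 wr:0>
#5 ALU src=r1,r1 held:FU  <A:0 Mu:1 Ld:1 B:0 rd:0 wr:0>

reason(slot 5) = FU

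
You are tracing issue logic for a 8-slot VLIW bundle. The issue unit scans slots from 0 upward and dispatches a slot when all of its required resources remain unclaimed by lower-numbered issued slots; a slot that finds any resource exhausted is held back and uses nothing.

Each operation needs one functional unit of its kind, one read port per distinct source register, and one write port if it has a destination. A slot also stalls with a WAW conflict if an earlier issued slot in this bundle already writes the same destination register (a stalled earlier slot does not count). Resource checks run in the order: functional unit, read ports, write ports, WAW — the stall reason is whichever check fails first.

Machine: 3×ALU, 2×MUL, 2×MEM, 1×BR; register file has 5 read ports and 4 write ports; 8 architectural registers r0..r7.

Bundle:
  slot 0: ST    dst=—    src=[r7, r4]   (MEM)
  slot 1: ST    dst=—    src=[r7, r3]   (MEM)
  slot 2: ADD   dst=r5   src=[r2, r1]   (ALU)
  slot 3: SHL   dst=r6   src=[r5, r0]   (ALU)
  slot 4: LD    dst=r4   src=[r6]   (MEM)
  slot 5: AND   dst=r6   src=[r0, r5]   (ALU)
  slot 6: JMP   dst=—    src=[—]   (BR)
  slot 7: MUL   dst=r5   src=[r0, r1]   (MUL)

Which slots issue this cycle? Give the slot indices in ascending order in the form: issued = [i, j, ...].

  0. MEM ⇒ go  {3A/2Mu/1Ld/1B | 3r 4w}
  1. MEM ⇒ go  {3A/2Mu/0Ld/1B | 1r 4w}
  2. ALU→r5 ⇒ no(RD_PORT)  {3A/2Mu/0Ld/1B | 1r 4w}
  3. ALU→r6 ⇒ no(RD_PORT)  {3A/2Mu/0Ld/1B | 1r 4w}
  4. MEM→r4 ⇒ no(FU)  {3A/2Mu/0Ld/1B | 1r 4w}
  5. ALU→r6 ⇒ no(RD_PORT)  {3A/2Mu/0Ld/1B | 1r 4w}
  6. BR ⇒ go  {3A/2Mu/0Ld/0B | 1r 4w}
  7. MUL→r5 ⇒ no(RD_PORT)  {3A/2Mu/0Ld/0B | 1r 4w}

issued = [0, 1, 6]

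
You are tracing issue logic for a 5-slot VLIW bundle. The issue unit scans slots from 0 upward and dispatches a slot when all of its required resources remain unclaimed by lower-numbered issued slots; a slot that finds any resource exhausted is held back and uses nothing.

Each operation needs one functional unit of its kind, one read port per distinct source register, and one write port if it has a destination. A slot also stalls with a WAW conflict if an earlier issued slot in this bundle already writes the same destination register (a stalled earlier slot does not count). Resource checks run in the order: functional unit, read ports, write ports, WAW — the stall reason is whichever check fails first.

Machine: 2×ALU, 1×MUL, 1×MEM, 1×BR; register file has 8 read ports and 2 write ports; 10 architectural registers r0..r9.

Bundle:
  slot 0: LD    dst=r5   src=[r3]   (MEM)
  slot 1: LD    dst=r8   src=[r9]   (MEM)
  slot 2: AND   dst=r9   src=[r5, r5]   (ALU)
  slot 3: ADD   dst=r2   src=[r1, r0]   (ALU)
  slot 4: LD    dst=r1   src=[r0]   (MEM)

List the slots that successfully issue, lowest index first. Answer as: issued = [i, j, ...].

issued = [0, 2]

  0. MEM→r5 ⇒ go  {2A/1Mu/0Ld/1B | 7r 1w}
  1. MEM→r8 ⇒ no(FU)  {2A/1Mu/0Ld/1B | 7r 1w}
  2. ALU→r9 ⇒ go  {1A/1Mu/0Ld/1B | 6r 0w}
  3. ALU→r2 ⇒ no(WR_PORT)  {1A/1Mu/0Ld/1B | 6r 0w}
  4. MEM→r1 ⇒ no(FU)  {1A/1Mu/0Ld/1B | 6r 0w}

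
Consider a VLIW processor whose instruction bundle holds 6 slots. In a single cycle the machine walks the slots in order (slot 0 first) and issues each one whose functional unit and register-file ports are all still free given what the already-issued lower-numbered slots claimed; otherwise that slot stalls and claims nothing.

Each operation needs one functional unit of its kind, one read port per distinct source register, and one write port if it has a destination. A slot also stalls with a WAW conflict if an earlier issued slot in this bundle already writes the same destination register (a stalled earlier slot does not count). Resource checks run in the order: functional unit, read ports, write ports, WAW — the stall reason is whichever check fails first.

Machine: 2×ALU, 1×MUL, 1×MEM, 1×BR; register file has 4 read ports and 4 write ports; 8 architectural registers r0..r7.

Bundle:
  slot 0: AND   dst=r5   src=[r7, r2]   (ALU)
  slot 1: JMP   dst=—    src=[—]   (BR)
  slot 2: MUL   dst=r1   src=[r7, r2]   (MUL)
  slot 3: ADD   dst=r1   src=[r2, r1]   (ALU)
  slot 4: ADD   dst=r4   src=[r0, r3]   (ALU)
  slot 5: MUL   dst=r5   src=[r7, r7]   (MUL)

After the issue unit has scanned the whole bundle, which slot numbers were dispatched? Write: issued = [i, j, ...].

(0) want 1×ALU +2rd +1wr — yes → AL1|MU1|ME1|BR1|rd2|wr3
(1) want 1×BR +0rd +0wr — yes → AL1|MU1|ME1|BR0|rd2|wr3
(2) want 1×MUL +2rd +1wr — yes → AL1|MU0|ME1|BR0|rd0|wr2
(3) want 1×ALU +2rd +1wr — RD_PORT → AL1|MU0|ME1|BR0|rd0|wr2
(4) want 1×ALU +2rd +1wr — RD_PORT → AL1|MU0|ME1|BR0|rd0|wr2
(5) want 1×MUL +1rd +1wr — FU → AL1|MU0|ME1|BR0|rd0|wr2

issued = [0, 1, 2]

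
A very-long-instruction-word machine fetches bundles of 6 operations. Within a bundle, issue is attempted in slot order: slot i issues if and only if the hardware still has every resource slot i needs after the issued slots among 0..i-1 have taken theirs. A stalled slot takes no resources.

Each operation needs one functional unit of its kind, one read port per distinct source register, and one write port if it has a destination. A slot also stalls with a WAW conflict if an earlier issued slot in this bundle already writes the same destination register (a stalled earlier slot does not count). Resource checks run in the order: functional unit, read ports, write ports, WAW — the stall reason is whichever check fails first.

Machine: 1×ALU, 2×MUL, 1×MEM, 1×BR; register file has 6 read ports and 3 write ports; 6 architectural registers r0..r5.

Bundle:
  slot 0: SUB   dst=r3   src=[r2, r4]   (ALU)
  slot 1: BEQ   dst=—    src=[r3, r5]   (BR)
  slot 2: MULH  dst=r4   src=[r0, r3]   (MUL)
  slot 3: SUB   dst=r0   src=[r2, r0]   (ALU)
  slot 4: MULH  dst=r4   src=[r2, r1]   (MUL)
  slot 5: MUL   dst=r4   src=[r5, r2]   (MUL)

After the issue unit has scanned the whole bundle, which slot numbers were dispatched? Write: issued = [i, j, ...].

issued = [0, 1, 2]

slot 0 (ALU): ISSUE — free A0,Mu2,Ld1,B1 rp4 wp2
slot 1 (BR): ISSUE — free A0,Mu2,Ld1,B0 rp2 wp2
slot 2 (MUL): ISSUE — free A0,Mu1,Ld1,B0 rp0 wp1
slot 3 (ALU): stall FU — free A0,Mu1,Ld1,B0 rp0 wp1
slot 4 (MUL): stall RD_PORT — free A0,Mu1,Ld1,B0 rp0 wp1
slot 5 (MUL): stall RD_PORT — free A0,Mu1,Ld1,B0 rp0 wp1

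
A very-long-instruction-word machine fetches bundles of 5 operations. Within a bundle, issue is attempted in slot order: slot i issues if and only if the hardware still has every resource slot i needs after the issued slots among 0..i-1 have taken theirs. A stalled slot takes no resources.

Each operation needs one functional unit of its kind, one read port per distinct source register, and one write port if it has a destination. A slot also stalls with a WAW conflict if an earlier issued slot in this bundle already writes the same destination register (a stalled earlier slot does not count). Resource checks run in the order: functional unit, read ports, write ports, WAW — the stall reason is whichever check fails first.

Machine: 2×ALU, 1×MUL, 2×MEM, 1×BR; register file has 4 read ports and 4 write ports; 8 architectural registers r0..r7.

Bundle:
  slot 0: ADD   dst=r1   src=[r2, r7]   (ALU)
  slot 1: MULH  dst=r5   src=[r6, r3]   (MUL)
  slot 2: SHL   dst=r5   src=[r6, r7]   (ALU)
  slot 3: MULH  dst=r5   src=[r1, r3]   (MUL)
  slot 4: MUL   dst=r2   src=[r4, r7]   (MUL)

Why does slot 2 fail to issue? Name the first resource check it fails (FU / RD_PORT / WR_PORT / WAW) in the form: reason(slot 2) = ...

reason(slot 2) = RD_PORT

#0 ALU src=r2,r7 dispatched  <A:1 Mu:1 Ld:2 B:1 rd:2 wr:3>
#1 MUL src=r6,r3 dispatched  <A:1 Mu:0 Ld:2 B:1 rd:0 wr:2>
#2 ALU src=r6,r7 held:RD_PORT  <A:1 Mu:0 Ld:2 B:1 rd:0 wr:2>
#3 MUL src=r1,r3 held:FU  <A:1 Mu:0 Ld:2 B:1 rd:0 wr:2>
#4 MUL src=r4,r7 held:FU  <A:1 Mu:0 Ld:2 B:1 rd:0 wr:2>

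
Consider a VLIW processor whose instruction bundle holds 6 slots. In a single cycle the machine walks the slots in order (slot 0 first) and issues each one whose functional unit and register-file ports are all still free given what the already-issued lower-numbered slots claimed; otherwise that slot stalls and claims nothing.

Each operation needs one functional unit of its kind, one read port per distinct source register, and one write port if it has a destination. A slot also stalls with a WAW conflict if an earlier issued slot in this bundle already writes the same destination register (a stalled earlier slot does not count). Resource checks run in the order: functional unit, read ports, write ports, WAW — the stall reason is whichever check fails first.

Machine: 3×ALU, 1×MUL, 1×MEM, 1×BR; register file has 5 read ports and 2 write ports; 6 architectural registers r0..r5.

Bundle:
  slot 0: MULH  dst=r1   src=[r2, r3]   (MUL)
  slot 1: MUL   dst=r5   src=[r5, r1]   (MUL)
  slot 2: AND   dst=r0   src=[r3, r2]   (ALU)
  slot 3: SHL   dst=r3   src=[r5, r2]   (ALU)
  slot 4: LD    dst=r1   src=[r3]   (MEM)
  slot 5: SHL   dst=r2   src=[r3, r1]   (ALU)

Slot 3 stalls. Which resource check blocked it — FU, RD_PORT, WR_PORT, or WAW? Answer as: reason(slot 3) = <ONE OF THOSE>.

(0) want 1×MUL +2rd +1wr — yes → AL3|MU0|ME1|BR1|rd3|wr1
(1) want 1×MUL +2rd +1wr — FU → AL3|MU0|ME1|BR1|rd3|wr1
(2) want 1×ALU +2rd +1wr — yes → AL2|MU0|ME1|BR1|rd1|wr0
(3) want 1×ALU +2rd +1wr — RD_PORT → AL2|MU0|ME1|BR1|rd1|wr0
(4) want 1×MEM +1rd +1wr — WR_PORT → AL2|MU0|ME1|BR1|rd1|wr0
(5) want 1×ALU +2rd +1wr — RD_PORT → AL2|MU0|ME1|BR1|rd1|wr0

reason(slot 3) = RD_PORT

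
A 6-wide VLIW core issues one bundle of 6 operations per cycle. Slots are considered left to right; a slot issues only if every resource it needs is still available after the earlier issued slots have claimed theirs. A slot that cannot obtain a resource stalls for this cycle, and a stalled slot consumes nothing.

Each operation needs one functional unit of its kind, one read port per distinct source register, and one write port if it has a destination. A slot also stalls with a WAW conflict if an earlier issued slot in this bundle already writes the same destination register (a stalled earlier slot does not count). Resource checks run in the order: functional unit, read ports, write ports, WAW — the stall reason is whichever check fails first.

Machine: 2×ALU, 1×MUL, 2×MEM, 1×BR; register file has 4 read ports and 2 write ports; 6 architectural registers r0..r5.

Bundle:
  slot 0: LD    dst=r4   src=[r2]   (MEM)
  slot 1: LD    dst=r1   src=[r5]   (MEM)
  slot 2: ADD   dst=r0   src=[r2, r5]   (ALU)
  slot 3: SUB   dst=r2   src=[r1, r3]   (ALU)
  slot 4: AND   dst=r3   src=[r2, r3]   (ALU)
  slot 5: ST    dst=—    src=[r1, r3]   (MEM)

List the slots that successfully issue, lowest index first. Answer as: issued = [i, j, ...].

  0. MEM→r4 ⇒ go  {2A/1Mu/1Ld/1B | 3r 1w}
  1. MEM→r1 ⇒ go  {2A/1Mu/0Ld/1B | 2r 0w}
  2. ALU→r0 ⇒ no(WR_PORT)  {2A/1Mu/0Ld/1B | 2r 0w}
  3. ALU→r2 ⇒ no(WR_PORT)  {2A/1Mu/0Ld/1B | 2r 0w}
  4. ALU→r3 ⇒ no(WR_PORT)  {2A/1Mu/0Ld/1B | 2r 0w}
  5. MEM ⇒ no(FU)  {2A/1Mu/0Ld/1B | 2r 0w}

issued = [0, 1]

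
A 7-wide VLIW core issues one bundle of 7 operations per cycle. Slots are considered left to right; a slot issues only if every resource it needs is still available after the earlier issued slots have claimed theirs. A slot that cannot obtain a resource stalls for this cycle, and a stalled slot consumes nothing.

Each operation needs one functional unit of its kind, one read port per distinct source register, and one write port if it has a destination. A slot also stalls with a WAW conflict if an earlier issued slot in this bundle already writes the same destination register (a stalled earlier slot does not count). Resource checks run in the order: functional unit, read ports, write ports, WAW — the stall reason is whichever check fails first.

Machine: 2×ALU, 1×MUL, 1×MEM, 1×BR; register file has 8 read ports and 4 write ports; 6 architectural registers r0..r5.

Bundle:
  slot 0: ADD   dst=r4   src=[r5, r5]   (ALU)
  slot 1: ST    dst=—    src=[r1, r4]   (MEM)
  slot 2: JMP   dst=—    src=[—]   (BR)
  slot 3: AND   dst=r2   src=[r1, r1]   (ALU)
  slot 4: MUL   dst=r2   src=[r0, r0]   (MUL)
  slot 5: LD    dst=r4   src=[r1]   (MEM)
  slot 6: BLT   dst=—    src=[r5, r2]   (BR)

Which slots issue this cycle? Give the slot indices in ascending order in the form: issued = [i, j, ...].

issued = [0, 1, 2, 3]

(0) want 1×ALU +1rd +1wr — yes → AL1|MU1|ME1|BR1|rd7|wr3
(1) want 1×MEM +2rd +0wr — yes → AL1|MU1|ME0|BR1|rd5|wr3
(2) want 1×BR +0rd +0wr — yes → AL1|MU1|ME0|BR0|rd5|wr3
(3) want 1×ALU +1rd +1wr — yes → AL0|MU1|ME0|BR0|rd4|wr2
(4) want 1×MUL +1rd +1wr — WAW → AL0|MU1|ME0|BR0|rd4|wr2
(5) want 1×MEM +1rd +1wr — FU → AL0|MU1|ME0|BR0|rd4|wr2
(6) want 1×BR +2rd +0wr — FU → AL0|MU1|ME0|BR0|rd4|wr2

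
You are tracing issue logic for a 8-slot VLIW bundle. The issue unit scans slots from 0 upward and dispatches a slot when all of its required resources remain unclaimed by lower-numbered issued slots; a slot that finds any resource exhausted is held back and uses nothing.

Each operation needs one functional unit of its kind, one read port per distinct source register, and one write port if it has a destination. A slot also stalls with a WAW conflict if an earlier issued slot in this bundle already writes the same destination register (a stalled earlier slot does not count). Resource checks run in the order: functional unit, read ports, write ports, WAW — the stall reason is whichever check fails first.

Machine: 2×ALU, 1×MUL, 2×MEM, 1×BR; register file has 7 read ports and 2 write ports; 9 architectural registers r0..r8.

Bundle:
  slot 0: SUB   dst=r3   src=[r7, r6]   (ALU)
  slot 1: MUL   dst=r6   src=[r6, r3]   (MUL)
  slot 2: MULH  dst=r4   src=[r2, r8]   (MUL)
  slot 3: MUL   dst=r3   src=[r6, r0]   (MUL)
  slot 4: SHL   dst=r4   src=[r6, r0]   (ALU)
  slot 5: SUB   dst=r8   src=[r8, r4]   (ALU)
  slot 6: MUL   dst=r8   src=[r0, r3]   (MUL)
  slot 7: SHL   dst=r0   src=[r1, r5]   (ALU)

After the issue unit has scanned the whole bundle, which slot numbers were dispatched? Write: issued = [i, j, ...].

(0) want 1×ALU +2rd +1wr — yes → AL1|MU1|ME2|BR1|rd5|wr1
(1) want 1×MUL +2rd +1wr — yes → AL1|MU0|ME2|BR1|rd3|wr0
(2) want 1×MUL +2rd +1wr — FU → AL1|MU0|ME2|BR1|rd3|wr0
(3) want 1×MUL +2rd +1wr — FU → AL1|MU0|ME2|BR1|rd3|wr0
(4) want 1×ALU +2rd +1wr — WR_PORT → AL1|MU0|ME2|BR1|rd3|wr0
(5) want 1×ALU +2rd +1wr — WR_PORT → AL1|MU0|ME2|BR1|rd3|wr0
(6) want 1×MUL +2rd +1wr — FU → AL1|MU0|ME2|BR1|rd3|wr0
(7) want 1×ALU +2rd +1wr — WR_PORT → AL1|MU0|ME2|BR1|rd3|wr0

issued = [0, 1]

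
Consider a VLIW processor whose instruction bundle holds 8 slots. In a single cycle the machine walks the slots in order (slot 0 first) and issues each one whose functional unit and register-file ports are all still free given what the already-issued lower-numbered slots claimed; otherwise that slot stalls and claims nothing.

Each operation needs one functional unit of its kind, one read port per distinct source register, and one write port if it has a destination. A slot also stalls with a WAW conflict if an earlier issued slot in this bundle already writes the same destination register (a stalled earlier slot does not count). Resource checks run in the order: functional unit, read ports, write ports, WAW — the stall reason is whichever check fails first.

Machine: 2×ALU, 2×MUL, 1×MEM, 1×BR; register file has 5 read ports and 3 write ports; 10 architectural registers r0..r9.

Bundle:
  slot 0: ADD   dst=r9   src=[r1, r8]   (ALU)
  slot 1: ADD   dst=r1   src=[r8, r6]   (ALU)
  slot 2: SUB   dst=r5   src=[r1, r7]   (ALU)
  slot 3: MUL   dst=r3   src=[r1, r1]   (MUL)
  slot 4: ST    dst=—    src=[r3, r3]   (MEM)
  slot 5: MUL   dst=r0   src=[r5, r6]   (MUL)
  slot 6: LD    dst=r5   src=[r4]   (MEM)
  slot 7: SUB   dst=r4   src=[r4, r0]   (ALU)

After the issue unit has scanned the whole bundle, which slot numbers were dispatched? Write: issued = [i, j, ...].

issued = [0, 1, 3]

[0] ALU needs rd=2 wr=1: ok; after: ALU=1 MUL=2 MEM=1 BR=1, R=3, W=2
[1] ALU needs rd=2 wr=1: ok; after: ALU=0 MUL=2 MEM=1 BR=1, R=1, W=1
[2] ALU needs rd=2 wr=1: FU; after: ALU=0 MUL=2 MEM=1 BR=1, R=1, W=1
[3] MUL needs rd=1 wr=1: ok; after: ALU=0 MUL=1 MEM=1 BR=1, R=0, W=0
[4] MEM needs rd=1 wr=0: RD_PORT; after: ALU=0 MUL=1 MEM=1 BR=1, R=0, W=0
[5] MUL needs rd=2 wr=1: RD_PORT; after: ALU=0 MUL=1 MEM=1 BR=1, R=0, W=0
[6] MEM needs rd=1 wr=1: RD_PORT; after: ALU=0 MUL=1 MEM=1 BR=1, R=0, W=0
[7] ALU needs rd=2 wr=1: FU; after: ALU=0 MUL=1 MEM=1 BR=1, R=0, W=0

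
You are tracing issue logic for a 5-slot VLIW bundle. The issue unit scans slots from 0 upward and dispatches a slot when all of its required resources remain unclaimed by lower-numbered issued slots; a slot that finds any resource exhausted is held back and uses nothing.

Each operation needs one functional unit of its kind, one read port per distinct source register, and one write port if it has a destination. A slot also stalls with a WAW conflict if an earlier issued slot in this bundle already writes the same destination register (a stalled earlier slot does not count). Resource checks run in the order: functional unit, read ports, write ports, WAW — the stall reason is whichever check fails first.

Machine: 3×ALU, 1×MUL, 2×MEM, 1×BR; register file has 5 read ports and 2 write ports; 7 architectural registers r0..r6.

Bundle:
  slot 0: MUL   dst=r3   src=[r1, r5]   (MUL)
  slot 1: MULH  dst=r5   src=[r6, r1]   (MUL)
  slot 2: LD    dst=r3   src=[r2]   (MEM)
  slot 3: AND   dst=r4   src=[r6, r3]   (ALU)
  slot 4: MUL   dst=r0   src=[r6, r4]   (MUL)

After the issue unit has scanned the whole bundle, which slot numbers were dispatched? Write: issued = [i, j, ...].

[0] MUL needs rd=2 wr=1: ok; after: ALU=3 MUL=0 MEM=2 BR=1, R=3, W=1
[1] MUL needs rd=2 wr=1: FU; after: ALU=3 MUL=0 MEM=2 BR=1, R=3, W=1
[2] MEM needs rd=1 wr=1: WAW; after: ALU=3 MUL=0 MEM=2 BR=1, R=3, W=1
[3] ALU needs rd=2 wr=1: ok; after: ALU=2 MUL=0 MEM=2 BR=1, R=1, W=0
[4] MUL needs rd=2 wr=1: FU; after: ALU=2 MUL=0 MEM=2 BR=1, R=1, W=0

issued = [0, 3]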